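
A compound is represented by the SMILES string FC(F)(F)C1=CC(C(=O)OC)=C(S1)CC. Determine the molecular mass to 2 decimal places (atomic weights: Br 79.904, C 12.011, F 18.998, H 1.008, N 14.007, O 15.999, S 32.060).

First, the molecular formula is C9H9F3O2S (counting implicit H from valence).
  C: 9 × 12.011 = 108.099
  F: 3 × 18.998 = 56.994
  H: 9 × 1.008 = 9.072
  O: 2 × 15.999 = 31.998
  S: 1 × 32.060 = 32.060
Sum: 9×12.011 + 3×18.998 + 9×1.008 + 2×15.999 + 1×32.060 = 238.223 → 238.22 g/mol.

238.22 g/mol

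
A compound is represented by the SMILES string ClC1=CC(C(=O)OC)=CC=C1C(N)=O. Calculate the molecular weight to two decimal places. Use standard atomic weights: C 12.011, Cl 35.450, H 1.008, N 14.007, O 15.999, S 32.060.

First, the molecular formula is C9H8ClNO3 (counting implicit H from valence).
  C: 9 × 12.011 = 108.099
  Cl: 1 × 35.450 = 35.450
  H: 8 × 1.008 = 8.064
  N: 1 × 14.007 = 14.007
  O: 3 × 15.999 = 47.997
Sum: 9×12.011 + 1×35.450 + 8×1.008 + 1×14.007 + 3×15.999 = 213.617 → 213.62 g/mol.

213.62 g/mol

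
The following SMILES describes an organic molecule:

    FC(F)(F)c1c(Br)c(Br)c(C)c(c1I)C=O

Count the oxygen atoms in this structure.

1

Scan the SMILES for O atoms (remember two-letter symbols like Cl and Br are single atoms).
Oxygen count: 1.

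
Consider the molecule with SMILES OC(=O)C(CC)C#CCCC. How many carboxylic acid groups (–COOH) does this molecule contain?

1

The carboxylic acid motif appears at heavy-atom position 2 in the SMILES.
Other groups present: 1 alkyne.
Carboxylic acid count: 1.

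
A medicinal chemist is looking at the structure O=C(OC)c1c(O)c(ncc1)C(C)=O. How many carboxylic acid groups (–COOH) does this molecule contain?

Scan the SMILES for the carboxylic acid motif — none present.
Groups that are present: 1 ester, 1 hydroxyl, 1 ketone.

0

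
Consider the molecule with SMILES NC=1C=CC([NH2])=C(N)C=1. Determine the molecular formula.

C6H9N3

Walk through each heavy atom and fill implicit hydrogens from standard valence (C 4, N 3, O 2, S 2, halogen 1):
  atom 1: N, bond orders sum to 1 (valence 3) → 2 H
  atom 2: C, bond orders sum to 4 (valence 4) → 0 H
  atom 3: C, bond orders sum to 3 (valence 4) → 1 H
  atom 4: C, bond orders sum to 3 (valence 4) → 1 H
  atom 5: C, bond orders sum to 4 (valence 4) → 0 H
  atom 6: N with explicit H count 2
  atom 7: C, bond orders sum to 4 (valence 4) → 0 H
  atom 8: N, bond orders sum to 1 (valence 3) → 2 H
  atom 9: C, bond orders sum to 3 (valence 4) → 1 H
Totals → C:6, H:9, N:3.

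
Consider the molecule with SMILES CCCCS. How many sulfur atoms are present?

Scan the SMILES for S atoms (remember two-letter symbols like Cl and Br are single atoms).
Sulfur count: 1.

1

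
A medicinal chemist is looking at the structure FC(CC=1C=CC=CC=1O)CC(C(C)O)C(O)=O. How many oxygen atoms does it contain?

4

Scan the SMILES for O atoms (remember two-letter symbols like Cl and Br are single atoms).
Oxygen count: 4.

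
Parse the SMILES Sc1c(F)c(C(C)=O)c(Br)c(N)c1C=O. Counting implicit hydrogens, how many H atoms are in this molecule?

7

Walk through each heavy atom and fill implicit hydrogens from standard valence (C 4, N 3, O 2, S 2, halogen 1); for lowercase aromatic atoms, an aromatic c carries 1 H when it has two neighbours and 0 H with three, and aromatic n carries 0 H:
  atom 1: S, bond orders sum to 1 (valence 2) → 1 H
  atom 2: aromatic c, 3 neighbours → 0 H
  atom 3: aromatic c, 3 neighbours → 0 H
  atom 4: F (halogen, monovalent) → 0 H
  atom 5: aromatic c, 3 neighbours → 0 H
  atom 6: C, bond orders sum to 4 (valence 4) → 0 H
  atom 7: C, bond orders sum to 1 (valence 4) → 3 H
  atom 8: O, bond orders sum to 2 (valence 2) → 0 H
  atom 9: aromatic c, 3 neighbours → 0 H
  atom 10: Br (halogen, monovalent) → 0 H
  atom 11: aromatic c, 3 neighbours → 0 H
  atom 12: N, bond orders sum to 1 (valence 3) → 2 H
  atom 13: aromatic c, 3 neighbours → 0 H
  atom 14: C, bond orders sum to 3 (valence 4) → 1 H
  atom 15: O, bond orders sum to 2 (valence 2) → 0 H
Total hydrogens: 7.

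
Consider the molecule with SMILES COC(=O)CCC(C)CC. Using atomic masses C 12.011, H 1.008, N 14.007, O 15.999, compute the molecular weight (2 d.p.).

First, the molecular formula is C8H16O2 (counting implicit H from valence).
  C: 8 × 12.011 = 96.088
  H: 16 × 1.008 = 16.128
  O: 2 × 15.999 = 31.998
Sum: 8×12.011 + 16×1.008 + 2×15.999 = 144.214 → 144.21 g/mol.

144.21 g/mol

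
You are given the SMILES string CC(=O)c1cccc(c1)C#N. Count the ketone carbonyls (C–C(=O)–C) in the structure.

The ketone motif appears at heavy-atom position 2 in the SMILES.
Other groups present: 1 nitrile.
Ketone count: 1.

1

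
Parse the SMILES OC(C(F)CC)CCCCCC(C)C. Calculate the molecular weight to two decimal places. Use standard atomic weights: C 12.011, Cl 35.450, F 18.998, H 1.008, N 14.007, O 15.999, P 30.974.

First, the molecular formula is C12H25FO (counting implicit H from valence).
  C: 12 × 12.011 = 144.132
  F: 1 × 18.998 = 18.998
  H: 25 × 1.008 = 25.200
  O: 1 × 15.999 = 15.999
Sum: 12×12.011 + 1×18.998 + 25×1.008 + 1×15.999 = 204.329 → 204.33 g/mol.

204.33 g/mol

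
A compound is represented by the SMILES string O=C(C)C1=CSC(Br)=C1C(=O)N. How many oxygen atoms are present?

Scan the SMILES for O atoms (remember two-letter symbols like Cl and Br are single atoms).
Oxygen count: 2.

2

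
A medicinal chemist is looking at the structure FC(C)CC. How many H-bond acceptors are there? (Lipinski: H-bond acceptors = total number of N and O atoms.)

N atoms: 0; O atoms: 0.
Lipinski HBA = 0 + 0 = 0.

0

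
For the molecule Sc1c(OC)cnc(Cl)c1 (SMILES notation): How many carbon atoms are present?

Count every carbon token in the SMILES (each C, including those in ring-closure positions and inside branches).
Carbon count: 6.

6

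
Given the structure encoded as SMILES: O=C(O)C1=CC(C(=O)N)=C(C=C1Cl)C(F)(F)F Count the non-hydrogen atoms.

Every atom symbol written in the SMILES (organic subset) is one heavy atom; implicit H are not written.
Heavy atoms by element → C:9, Cl:1, F:3, N:1, O:3.
Total: 17.

17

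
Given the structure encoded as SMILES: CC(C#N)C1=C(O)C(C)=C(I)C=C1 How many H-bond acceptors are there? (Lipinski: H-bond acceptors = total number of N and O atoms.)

N atoms: 1; O atoms: 1.
Lipinski HBA = 1 + 1 = 2.

2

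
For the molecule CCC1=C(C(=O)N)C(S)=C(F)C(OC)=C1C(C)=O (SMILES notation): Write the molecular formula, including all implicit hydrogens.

Walk through each heavy atom and fill implicit hydrogens from standard valence (C 4, N 3, O 2, S 2, halogen 1):
  atom 1: C, bond orders sum to 1 (valence 4) → 3 H
  atom 2: C, bond orders sum to 2 (valence 4) → 2 H
  atom 3: C, bond orders sum to 4 (valence 4) → 0 H
  atom 4: C, bond orders sum to 4 (valence 4) → 0 H
  atom 5: C, bond orders sum to 4 (valence 4) → 0 H
  atom 6: O, bond orders sum to 2 (valence 2) → 0 H
  atom 7: N, bond orders sum to 1 (valence 3) → 2 H
  atom 8: C, bond orders sum to 4 (valence 4) → 0 H
  atom 9: S, bond orders sum to 1 (valence 2) → 1 H
  atom 10: C, bond orders sum to 4 (valence 4) → 0 H
  atom 11: F (halogen, monovalent) → 0 H
  atom 12: C, bond orders sum to 4 (valence 4) → 0 H
  atom 13: O, bond orders sum to 2 (valence 2) → 0 H
  atom 14: C, bond orders sum to 1 (valence 4) → 3 H
  atom 15: C, bond orders sum to 4 (valence 4) → 0 H
  atom 16: C, bond orders sum to 4 (valence 4) → 0 H
  atom 17: C, bond orders sum to 1 (valence 4) → 3 H
  atom 18: O, bond orders sum to 2 (valence 2) → 0 H
Totals → C:12, H:14, F:1, N:1, O:3, S:1.

C12H14FNO3S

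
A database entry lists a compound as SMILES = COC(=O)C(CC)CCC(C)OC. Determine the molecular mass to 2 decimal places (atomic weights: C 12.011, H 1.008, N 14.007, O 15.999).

188.27 g/mol

First, the molecular formula is C10H20O3 (counting implicit H from valence).
  C: 10 × 12.011 = 120.110
  H: 20 × 1.008 = 20.160
  O: 3 × 15.999 = 47.997
Sum: 10×12.011 + 20×1.008 + 3×15.999 = 188.267 → 188.27 g/mol.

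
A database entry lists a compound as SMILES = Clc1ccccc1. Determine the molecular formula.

C6H5Cl

Walk through each heavy atom and fill implicit hydrogens from standard valence (C 4, N 3, O 2, S 2, halogen 1); for lowercase aromatic atoms, an aromatic c carries 1 H when it has two neighbours and 0 H with three, and aromatic n carries 0 H:
  atom 1: Cl (halogen, monovalent) → 0 H
  atom 2: aromatic c, 3 neighbours → 0 H
  atom 3: aromatic c, 2 neighbours → 1 H
  atom 4: aromatic c, 2 neighbours → 1 H
  atom 5: aromatic c, 2 neighbours → 1 H
  atom 6: aromatic c, 2 neighbours → 1 H
  atom 7: aromatic c, 2 neighbours → 1 H
Totals → C:6, H:5, Cl:1.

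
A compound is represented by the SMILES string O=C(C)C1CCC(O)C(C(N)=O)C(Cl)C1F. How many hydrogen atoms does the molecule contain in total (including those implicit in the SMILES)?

Walk through each heavy atom and fill implicit hydrogens from standard valence (C 4, N 3, O 2, S 2, halogen 1):
  atom 1: O, bond orders sum to 2 (valence 2) → 0 H
  atom 2: C, bond orders sum to 4 (valence 4) → 0 H
  atom 3: C, bond orders sum to 1 (valence 4) → 3 H
  atom 4: C, bond orders sum to 3 (valence 4) → 1 H
  atom 5: C, bond orders sum to 2 (valence 4) → 2 H
  atom 6: C, bond orders sum to 2 (valence 4) → 2 H
  atom 7: C, bond orders sum to 3 (valence 4) → 1 H
  atom 8: O, bond orders sum to 1 (valence 2) → 1 H
  atom 9: C, bond orders sum to 3 (valence 4) → 1 H
  atom 10: C, bond orders sum to 4 (valence 4) → 0 H
  atom 11: N, bond orders sum to 1 (valence 3) → 2 H
  atom 12: O, bond orders sum to 2 (valence 2) → 0 H
  atom 13: C, bond orders sum to 3 (valence 4) → 1 H
  atom 14: Cl (halogen, monovalent) → 0 H
  atom 15: C, bond orders sum to 3 (valence 4) → 1 H
  atom 16: F (halogen, monovalent) → 0 H
Total hydrogens: 15.

15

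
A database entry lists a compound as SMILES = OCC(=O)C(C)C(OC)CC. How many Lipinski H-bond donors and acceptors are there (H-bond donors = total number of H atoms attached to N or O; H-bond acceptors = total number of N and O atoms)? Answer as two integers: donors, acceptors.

1, 3

Donors: find every N or O and count the H atoms it carries.
  atom 1 (O): bond orders sum to 1 → 1 H
  atom 4 (O): bond orders sum to 2 → 0 H
  atom 8 (O): bond orders sum to 2 → 0 H
Lipinski HBD = 1.
Acceptors: N atoms = 0, O atoms = 3 → HBA = 3.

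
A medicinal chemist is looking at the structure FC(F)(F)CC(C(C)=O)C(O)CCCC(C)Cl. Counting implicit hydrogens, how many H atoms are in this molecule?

18

Walk through each heavy atom and fill implicit hydrogens from standard valence (C 4, N 3, O 2, S 2, halogen 1):
  atom 1: F (halogen, monovalent) → 0 H
  atom 2: C, bond orders sum to 4 (valence 4) → 0 H
  atom 3: F (halogen, monovalent) → 0 H
  atom 4: F (halogen, monovalent) → 0 H
  atom 5: C, bond orders sum to 2 (valence 4) → 2 H
  atom 6: C, bond orders sum to 3 (valence 4) → 1 H
  atom 7: C, bond orders sum to 4 (valence 4) → 0 H
  atom 8: C, bond orders sum to 1 (valence 4) → 3 H
  atom 9: O, bond orders sum to 2 (valence 2) → 0 H
  atom 10: C, bond orders sum to 3 (valence 4) → 1 H
  atom 11: O, bond orders sum to 1 (valence 2) → 1 H
  atom 12: C, bond orders sum to 2 (valence 4) → 2 H
  atom 13: C, bond orders sum to 2 (valence 4) → 2 H
  atom 14: C, bond orders sum to 2 (valence 4) → 2 H
  atom 15: C, bond orders sum to 3 (valence 4) → 1 H
  atom 16: C, bond orders sum to 1 (valence 4) → 3 H
  atom 17: Cl (halogen, monovalent) → 0 H
Total hydrogens: 18.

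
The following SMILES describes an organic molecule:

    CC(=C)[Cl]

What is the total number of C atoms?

3

Count every carbon token in the SMILES (each C, including those in ring-closure positions and inside branches).
Carbon count: 3.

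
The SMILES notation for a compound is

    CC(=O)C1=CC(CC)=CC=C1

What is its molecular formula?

Walk through each heavy atom and fill implicit hydrogens from standard valence (C 4, N 3, O 2, S 2, halogen 1):
  atom 1: C, bond orders sum to 1 (valence 4) → 3 H
  atom 2: C, bond orders sum to 4 (valence 4) → 0 H
  atom 3: O, bond orders sum to 2 (valence 2) → 0 H
  atom 4: C, bond orders sum to 4 (valence 4) → 0 H
  atom 5: C, bond orders sum to 3 (valence 4) → 1 H
  atom 6: C, bond orders sum to 4 (valence 4) → 0 H
  atom 7: C, bond orders sum to 2 (valence 4) → 2 H
  atom 8: C, bond orders sum to 1 (valence 4) → 3 H
  atom 9: C, bond orders sum to 3 (valence 4) → 1 H
  atom 10: C, bond orders sum to 3 (valence 4) → 1 H
  atom 11: C, bond orders sum to 3 (valence 4) → 1 H
Totals → C:10, H:12, O:1.

C10H12O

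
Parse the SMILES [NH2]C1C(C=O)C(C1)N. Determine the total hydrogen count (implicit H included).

Walk through each heavy atom and fill implicit hydrogens from standard valence (C 4, N 3, O 2, S 2, halogen 1):
  atom 1: N with explicit H count 2
  atom 2: C, bond orders sum to 3 (valence 4) → 1 H
  atom 3: C, bond orders sum to 3 (valence 4) → 1 H
  atom 4: C, bond orders sum to 3 (valence 4) → 1 H
  atom 5: O, bond orders sum to 2 (valence 2) → 0 H
  atom 6: C, bond orders sum to 3 (valence 4) → 1 H
  atom 7: C, bond orders sum to 2 (valence 4) → 2 H
  atom 8: N, bond orders sum to 1 (valence 3) → 2 H
Total hydrogens: 10.

10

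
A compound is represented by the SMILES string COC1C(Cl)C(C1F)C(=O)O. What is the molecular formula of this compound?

Walk through each heavy atom and fill implicit hydrogens from standard valence (C 4, N 3, O 2, S 2, halogen 1):
  atom 1: C, bond orders sum to 1 (valence 4) → 3 H
  atom 2: O, bond orders sum to 2 (valence 2) → 0 H
  atom 3: C, bond orders sum to 3 (valence 4) → 1 H
  atom 4: C, bond orders sum to 3 (valence 4) → 1 H
  atom 5: Cl (halogen, monovalent) → 0 H
  atom 6: C, bond orders sum to 3 (valence 4) → 1 H
  atom 7: C, bond orders sum to 3 (valence 4) → 1 H
  atom 8: F (halogen, monovalent) → 0 H
  atom 9: C, bond orders sum to 4 (valence 4) → 0 H
  atom 10: O, bond orders sum to 2 (valence 2) → 0 H
  atom 11: O, bond orders sum to 1 (valence 2) → 1 H
Totals → C:6, H:8, Cl:1, F:1, O:3.
In Hill order: C6H8ClFO3.

C6H8ClFO3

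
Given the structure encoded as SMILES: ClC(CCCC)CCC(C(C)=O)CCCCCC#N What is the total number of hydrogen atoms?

Walk through each heavy atom and fill implicit hydrogens from standard valence (C 4, N 3, O 2, S 2, halogen 1):
  atom 1: Cl (halogen, monovalent) → 0 H
  atom 2: C, bond orders sum to 3 (valence 4) → 1 H
  atom 3: C, bond orders sum to 2 (valence 4) → 2 H
  atom 4: C, bond orders sum to 2 (valence 4) → 2 H
  atom 5: C, bond orders sum to 2 (valence 4) → 2 H
  atom 6: C, bond orders sum to 1 (valence 4) → 3 H
  atom 7: C, bond orders sum to 2 (valence 4) → 2 H
  atom 8: C, bond orders sum to 2 (valence 4) → 2 H
  atom 9: C, bond orders sum to 3 (valence 4) → 1 H
  atom 10: C, bond orders sum to 4 (valence 4) → 0 H
  atom 11: C, bond orders sum to 1 (valence 4) → 3 H
  atom 12: O, bond orders sum to 2 (valence 2) → 0 H
  atom 13: C, bond orders sum to 2 (valence 4) → 2 H
  atom 14: C, bond orders sum to 2 (valence 4) → 2 H
  atom 15: C, bond orders sum to 2 (valence 4) → 2 H
  atom 16: C, bond orders sum to 2 (valence 4) → 2 H
  atom 17: C, bond orders sum to 2 (valence 4) → 2 H
  atom 18: C, bond orders sum to 4 (valence 4) → 0 H
  atom 19: N, bond orders sum to 3 (valence 3) → 0 H
Total hydrogens: 28.

28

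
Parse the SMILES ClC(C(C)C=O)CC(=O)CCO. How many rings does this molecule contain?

In SMILES, each pair of matching ring-closure digits denotes one ring-closing bond; the number of such bonds equals the number of independent rings.
Ring-closure bonds here: 0.

0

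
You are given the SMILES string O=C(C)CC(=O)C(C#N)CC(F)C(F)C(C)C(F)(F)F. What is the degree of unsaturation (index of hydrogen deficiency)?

4

Degree of unsaturation = (number of rings) + (number of π bonds).
Ring closures in the SMILES: 0.
π bonds: 2 double bonds (each 1 DoU), 1 triple bond (each 2 DoU) → 4 DoU from unsaturation.
Total DoU = 0 + 4 = 4.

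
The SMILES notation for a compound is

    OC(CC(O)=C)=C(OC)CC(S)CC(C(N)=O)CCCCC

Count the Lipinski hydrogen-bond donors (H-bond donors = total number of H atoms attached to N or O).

4

Donors: find every N or O and count the H atoms it carries.
  atom 1 (O): bond orders sum to 1 → 1 H
  atom 5 (O): bond orders sum to 1 → 1 H
  atom 8 (O): bond orders sum to 2 → 0 H
  atom 16 (N): bond orders sum to 1 → 2 H
  atom 17 (O): bond orders sum to 2 → 0 H
Lipinski HBD = 4.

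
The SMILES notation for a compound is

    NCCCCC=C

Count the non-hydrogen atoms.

Every atom symbol written in the SMILES (organic subset) is one heavy atom; implicit H are not written.
Heavy atoms by element → C:6, N:1.
Total: 7.

7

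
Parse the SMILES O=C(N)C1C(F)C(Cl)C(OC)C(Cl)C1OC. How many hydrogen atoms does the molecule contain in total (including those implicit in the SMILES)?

Walk through each heavy atom and fill implicit hydrogens from standard valence (C 4, N 3, O 2, S 2, halogen 1):
  atom 1: O, bond orders sum to 2 (valence 2) → 0 H
  atom 2: C, bond orders sum to 4 (valence 4) → 0 H
  atom 3: N, bond orders sum to 1 (valence 3) → 2 H
  atom 4: C, bond orders sum to 3 (valence 4) → 1 H
  atom 5: C, bond orders sum to 3 (valence 4) → 1 H
  atom 6: F (halogen, monovalent) → 0 H
  atom 7: C, bond orders sum to 3 (valence 4) → 1 H
  atom 8: Cl (halogen, monovalent) → 0 H
  atom 9: C, bond orders sum to 3 (valence 4) → 1 H
  atom 10: O, bond orders sum to 2 (valence 2) → 0 H
  atom 11: C, bond orders sum to 1 (valence 4) → 3 H
  atom 12: C, bond orders sum to 3 (valence 4) → 1 H
  atom 13: Cl (halogen, monovalent) → 0 H
  atom 14: C, bond orders sum to 3 (valence 4) → 1 H
  atom 15: O, bond orders sum to 2 (valence 2) → 0 H
  atom 16: C, bond orders sum to 1 (valence 4) → 3 H
Total hydrogens: 14.

14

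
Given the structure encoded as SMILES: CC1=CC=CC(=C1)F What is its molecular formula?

Walk through each heavy atom and fill implicit hydrogens from standard valence (C 4, N 3, O 2, S 2, halogen 1):
  atom 1: C, bond orders sum to 1 (valence 4) → 3 H
  atom 2: C, bond orders sum to 4 (valence 4) → 0 H
  atom 3: C, bond orders sum to 3 (valence 4) → 1 H
  atom 4: C, bond orders sum to 3 (valence 4) → 1 H
  atom 5: C, bond orders sum to 3 (valence 4) → 1 H
  atom 6: C, bond orders sum to 4 (valence 4) → 0 H
  atom 7: C, bond orders sum to 3 (valence 4) → 1 H
  atom 8: F (halogen, monovalent) → 0 H
Totals → C:7, H:7, F:1.
In Hill order: C7H7F.

C7H7F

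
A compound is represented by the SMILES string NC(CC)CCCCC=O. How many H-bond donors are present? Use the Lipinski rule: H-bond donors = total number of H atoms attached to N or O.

Donors: find every N or O and count the H atoms it carries.
  atom 1 (N): bond orders sum to 1 → 2 H
  atom 10 (O): bond orders sum to 2 → 0 H
Lipinski HBD = 2.

2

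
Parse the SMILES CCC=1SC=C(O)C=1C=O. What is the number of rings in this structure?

In SMILES, each pair of matching ring-closure digits denotes one ring-closing bond; the number of such bonds equals the number of independent rings.
Ring-closure bonds here: 1.

1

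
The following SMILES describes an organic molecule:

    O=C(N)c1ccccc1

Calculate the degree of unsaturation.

Molecular formula: C7H7NO.
DoU = (2C + 2 + N − H − X) / 2, where X is the halogen count and O/S are ignored.
    = (2·7 + 2 + 1 − 7 − 0) / 2 = 10 / 2 = 5.

5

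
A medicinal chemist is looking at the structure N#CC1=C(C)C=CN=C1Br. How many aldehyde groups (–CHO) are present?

Scan the SMILES for the aldehyde motif — none present.
Groups that are present: 1 nitrile.

0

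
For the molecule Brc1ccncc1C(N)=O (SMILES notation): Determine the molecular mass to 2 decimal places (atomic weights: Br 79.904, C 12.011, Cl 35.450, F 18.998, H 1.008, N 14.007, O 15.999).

201.02 g/mol

First, the molecular formula is C6H5BrN2O (counting implicit H from valence).
  Br: 1 × 79.904 = 79.904
  C: 6 × 12.011 = 72.066
  H: 5 × 1.008 = 5.040
  N: 2 × 14.007 = 28.014
  O: 1 × 15.999 = 15.999
Sum: 1×79.904 + 6×12.011 + 5×1.008 + 2×14.007 + 1×15.999 = 201.023 → 201.02 g/mol.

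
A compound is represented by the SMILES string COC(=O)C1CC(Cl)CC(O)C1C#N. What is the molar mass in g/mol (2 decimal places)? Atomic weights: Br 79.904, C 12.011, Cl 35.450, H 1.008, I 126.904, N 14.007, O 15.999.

217.65 g/mol

First, the molecular formula is C9H12ClNO3 (counting implicit H from valence).
  C: 9 × 12.011 = 108.099
  Cl: 1 × 35.450 = 35.450
  H: 12 × 1.008 = 12.096
  N: 1 × 14.007 = 14.007
  O: 3 × 15.999 = 47.997
Sum: 9×12.011 + 1×35.450 + 12×1.008 + 1×14.007 + 3×15.999 = 217.649 → 217.65 g/mol.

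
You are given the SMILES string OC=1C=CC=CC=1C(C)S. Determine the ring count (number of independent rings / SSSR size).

In SMILES, each pair of matching ring-closure digits denotes one ring-closing bond; the number of such bonds equals the number of independent rings.
Ring-closure bonds here: 1.

1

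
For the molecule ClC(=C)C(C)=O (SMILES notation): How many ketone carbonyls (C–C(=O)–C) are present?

1

The ketone motif appears at heavy-atom position 4 in the SMILES.
Other groups present: 1 alkene.
Ketone count: 1.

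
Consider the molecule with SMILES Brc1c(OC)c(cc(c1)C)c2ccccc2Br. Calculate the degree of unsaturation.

8

Molecular formula: C14H12Br2O.
DoU = (2C + 2 + N − H − X) / 2, where X is the halogen count and O/S are ignored.
    = (2·14 + 2 + 0 − 12 − 2) / 2 = 16 / 2 = 8.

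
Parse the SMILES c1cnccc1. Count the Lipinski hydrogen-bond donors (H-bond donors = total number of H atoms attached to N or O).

Donors: find every N or O and count the H atoms it carries.
  atom 3 (N): bond orders sum to 3 → 0 H
Lipinski HBD = 0.

0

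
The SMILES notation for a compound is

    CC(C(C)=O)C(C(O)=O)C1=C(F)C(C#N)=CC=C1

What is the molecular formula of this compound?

C13H12FNO3

Walk through each heavy atom and fill implicit hydrogens from standard valence (C 4, N 3, O 2, S 2, halogen 1):
  atom 1: C, bond orders sum to 1 (valence 4) → 3 H
  atom 2: C, bond orders sum to 3 (valence 4) → 1 H
  atom 3: C, bond orders sum to 4 (valence 4) → 0 H
  atom 4: C, bond orders sum to 1 (valence 4) → 3 H
  atom 5: O, bond orders sum to 2 (valence 2) → 0 H
  atom 6: C, bond orders sum to 3 (valence 4) → 1 H
  atom 7: C, bond orders sum to 4 (valence 4) → 0 H
  atom 8: O, bond orders sum to 1 (valence 2) → 1 H
  atom 9: O, bond orders sum to 2 (valence 2) → 0 H
  atom 10: C, bond orders sum to 4 (valence 4) → 0 H
  atom 11: C, bond orders sum to 4 (valence 4) → 0 H
  atom 12: F (halogen, monovalent) → 0 H
  atom 13: C, bond orders sum to 4 (valence 4) → 0 H
  atom 14: C, bond orders sum to 4 (valence 4) → 0 H
  atom 15: N, bond orders sum to 3 (valence 3) → 0 H
  atom 16: C, bond orders sum to 3 (valence 4) → 1 H
  atom 17: C, bond orders sum to 3 (valence 4) → 1 H
  atom 18: C, bond orders sum to 3 (valence 4) → 1 H
Totals → C:13, H:12, F:1, N:1, O:3.
In Hill order: C13H12FNO3.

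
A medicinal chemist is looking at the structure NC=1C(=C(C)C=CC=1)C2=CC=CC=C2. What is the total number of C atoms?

13

Count every carbon token in the SMILES (each C, including those in ring-closure positions and inside branches).
Carbon count: 13.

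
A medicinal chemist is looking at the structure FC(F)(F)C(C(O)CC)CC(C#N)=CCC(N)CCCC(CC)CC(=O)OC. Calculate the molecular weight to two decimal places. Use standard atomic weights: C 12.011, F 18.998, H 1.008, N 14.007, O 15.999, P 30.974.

First, the molecular formula is C20H33F3N2O3 (counting implicit H from valence).
  C: 20 × 12.011 = 240.220
  F: 3 × 18.998 = 56.994
  H: 33 × 1.008 = 33.264
  N: 2 × 14.007 = 28.014
  O: 3 × 15.999 = 47.997
Sum: 20×12.011 + 3×18.998 + 33×1.008 + 2×14.007 + 3×15.999 = 406.489 → 406.49 g/mol.

406.49 g/mol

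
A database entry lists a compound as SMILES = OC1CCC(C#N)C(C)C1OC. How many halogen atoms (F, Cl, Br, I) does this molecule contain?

0

Scan the SMILES for the halogen motif — none present.
Groups that are present: 1 ether, 1 hydroxyl, 1 nitrile.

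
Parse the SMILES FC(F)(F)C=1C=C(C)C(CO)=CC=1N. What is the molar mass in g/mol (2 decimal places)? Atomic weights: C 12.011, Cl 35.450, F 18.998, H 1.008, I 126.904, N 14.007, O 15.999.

205.18 g/mol

First, the molecular formula is C9H10F3NO (counting implicit H from valence).
  C: 9 × 12.011 = 108.099
  F: 3 × 18.998 = 56.994
  H: 10 × 1.008 = 10.080
  N: 1 × 14.007 = 14.007
  O: 1 × 15.999 = 15.999
Sum: 9×12.011 + 3×18.998 + 10×1.008 + 1×14.007 + 1×15.999 = 205.179 → 205.18 g/mol.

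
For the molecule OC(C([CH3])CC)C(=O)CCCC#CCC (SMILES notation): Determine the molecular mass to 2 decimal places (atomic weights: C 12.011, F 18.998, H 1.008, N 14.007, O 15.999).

210.32 g/mol

First, the molecular formula is C13H22O2 (counting implicit H from valence).
  C: 13 × 12.011 = 156.143
  H: 22 × 1.008 = 22.176
  O: 2 × 15.999 = 31.998
Sum: 13×12.011 + 22×1.008 + 2×15.999 = 210.317 → 210.32 g/mol.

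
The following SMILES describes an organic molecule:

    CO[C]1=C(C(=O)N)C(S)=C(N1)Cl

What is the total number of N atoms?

Scan the SMILES for N atoms (remember two-letter symbols like Cl and Br are single atoms).
Nitrogen count: 2.

2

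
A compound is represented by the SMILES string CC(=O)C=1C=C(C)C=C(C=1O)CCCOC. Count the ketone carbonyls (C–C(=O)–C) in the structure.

1

The ketone motif appears at heavy-atom position 2 in the SMILES.
Other groups present: 1 ether, 1 hydroxyl.
Ketone count: 1.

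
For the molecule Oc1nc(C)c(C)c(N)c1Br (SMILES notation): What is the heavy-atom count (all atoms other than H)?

11

Every atom symbol written in the SMILES (organic subset) is one heavy atom; implicit H are not written.
Heavy atoms by element → Br:1, C:7, N:2, O:1.
Total: 11.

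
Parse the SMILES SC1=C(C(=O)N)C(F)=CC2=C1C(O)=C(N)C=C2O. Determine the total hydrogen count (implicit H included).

9

Walk through each heavy atom and fill implicit hydrogens from standard valence (C 4, N 3, O 2, S 2, halogen 1):
  atom 1: S, bond orders sum to 1 (valence 2) → 1 H
  atom 2: C, bond orders sum to 4 (valence 4) → 0 H
  atom 3: C, bond orders sum to 4 (valence 4) → 0 H
  atom 4: C, bond orders sum to 4 (valence 4) → 0 H
  atom 5: O, bond orders sum to 2 (valence 2) → 0 H
  atom 6: N, bond orders sum to 1 (valence 3) → 2 H
  atom 7: C, bond orders sum to 4 (valence 4) → 0 H
  atom 8: F (halogen, monovalent) → 0 H
  atom 9: C, bond orders sum to 3 (valence 4) → 1 H
  atom 10: C, bond orders sum to 4 (valence 4) → 0 H
  atom 11: C, bond orders sum to 4 (valence 4) → 0 H
  atom 12: C, bond orders sum to 4 (valence 4) → 0 H
  atom 13: O, bond orders sum to 1 (valence 2) → 1 H
  atom 14: C, bond orders sum to 4 (valence 4) → 0 H
  atom 15: N, bond orders sum to 1 (valence 3) → 2 H
  atom 16: C, bond orders sum to 3 (valence 4) → 1 H
  atom 17: C, bond orders sum to 4 (valence 4) → 0 H
  atom 18: O, bond orders sum to 1 (valence 2) → 1 H
Total hydrogens: 9.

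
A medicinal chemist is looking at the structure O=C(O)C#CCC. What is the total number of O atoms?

Scan the SMILES for O atoms (remember two-letter symbols like Cl and Br are single atoms).
Oxygen count: 2.

2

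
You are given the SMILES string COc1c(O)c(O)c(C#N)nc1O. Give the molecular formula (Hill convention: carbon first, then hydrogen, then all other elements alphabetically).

C7H6N2O4

Walk through each heavy atom and fill implicit hydrogens from standard valence (C 4, N 3, O 2, S 2, halogen 1); for lowercase aromatic atoms, an aromatic c carries 1 H when it has two neighbours and 0 H with three, and aromatic n carries 0 H:
  atom 1: C, bond orders sum to 1 (valence 4) → 3 H
  atom 2: O, bond orders sum to 2 (valence 2) → 0 H
  atom 3: aromatic c, 3 neighbours → 0 H
  atom 4: aromatic c, 3 neighbours → 0 H
  atom 5: O, bond orders sum to 1 (valence 2) → 1 H
  atom 6: aromatic c, 3 neighbours → 0 H
  atom 7: O, bond orders sum to 1 (valence 2) → 1 H
  atom 8: aromatic c, 3 neighbours → 0 H
  atom 9: C, bond orders sum to 4 (valence 4) → 0 H
  atom 10: N, bond orders sum to 3 (valence 3) → 0 H
  atom 11: aromatic n, 2 neighbours → 0 H
  atom 12: aromatic c, 3 neighbours → 0 H
  atom 13: O, bond orders sum to 1 (valence 2) → 1 H
Totals → C:7, H:6, N:2, O:4.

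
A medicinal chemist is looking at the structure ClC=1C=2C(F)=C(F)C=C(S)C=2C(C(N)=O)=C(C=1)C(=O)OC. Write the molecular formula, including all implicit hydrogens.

Walk through each heavy atom and fill implicit hydrogens from standard valence (C 4, N 3, O 2, S 2, halogen 1):
  atom 1: Cl (halogen, monovalent) → 0 H
  atom 2: C, bond orders sum to 4 (valence 4) → 0 H
  atom 3: C, bond orders sum to 4 (valence 4) → 0 H
  atom 4: C, bond orders sum to 4 (valence 4) → 0 H
  atom 5: F (halogen, monovalent) → 0 H
  atom 6: C, bond orders sum to 4 (valence 4) → 0 H
  atom 7: F (halogen, monovalent) → 0 H
  atom 8: C, bond orders sum to 3 (valence 4) → 1 H
  atom 9: C, bond orders sum to 4 (valence 4) → 0 H
  atom 10: S, bond orders sum to 1 (valence 2) → 1 H
  atom 11: C, bond orders sum to 4 (valence 4) → 0 H
  atom 12: C, bond orders sum to 4 (valence 4) → 0 H
  atom 13: C, bond orders sum to 4 (valence 4) → 0 H
  atom 14: N, bond orders sum to 1 (valence 3) → 2 H
  atom 15: O, bond orders sum to 2 (valence 2) → 0 H
  atom 16: C, bond orders sum to 4 (valence 4) → 0 H
  atom 17: C, bond orders sum to 3 (valence 4) → 1 H
  atom 18: C, bond orders sum to 4 (valence 4) → 0 H
  atom 19: O, bond orders sum to 2 (valence 2) → 0 H
  atom 20: O, bond orders sum to 2 (valence 2) → 0 H
  atom 21: C, bond orders sum to 1 (valence 4) → 3 H
Totals → C:13, H:8, Cl:1, F:2, N:1, O:3, S:1.
In Hill order: C13H8ClF2NO3S.

C13H8ClF2NO3S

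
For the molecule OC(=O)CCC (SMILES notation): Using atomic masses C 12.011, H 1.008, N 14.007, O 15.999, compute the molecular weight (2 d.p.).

88.11 g/mol

First, the molecular formula is C4H8O2 (counting implicit H from valence).
  C: 4 × 12.011 = 48.044
  H: 8 × 1.008 = 8.064
  O: 2 × 15.999 = 31.998
Sum: 4×12.011 + 8×1.008 + 2×15.999 = 88.106 → 88.11 g/mol.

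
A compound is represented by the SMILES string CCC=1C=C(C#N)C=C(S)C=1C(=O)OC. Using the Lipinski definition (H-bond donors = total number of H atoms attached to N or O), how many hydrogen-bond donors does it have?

Donors: find every N or O and count the H atoms it carries.
  atom 7 (N): bond orders sum to 3 → 0 H
  atom 13 (O): bond orders sum to 2 → 0 H
  atom 14 (O): bond orders sum to 2 → 0 H
Lipinski HBD = 0.

0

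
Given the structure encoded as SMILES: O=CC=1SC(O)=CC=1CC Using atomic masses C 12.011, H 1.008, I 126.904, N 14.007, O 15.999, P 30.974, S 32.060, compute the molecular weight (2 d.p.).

First, the molecular formula is C7H8O2S (counting implicit H from valence).
  C: 7 × 12.011 = 84.077
  H: 8 × 1.008 = 8.064
  O: 2 × 15.999 = 31.998
  S: 1 × 32.060 = 32.060
Sum: 7×12.011 + 8×1.008 + 2×15.999 + 1×32.060 = 156.199 → 156.20 g/mol.

156.20 g/mol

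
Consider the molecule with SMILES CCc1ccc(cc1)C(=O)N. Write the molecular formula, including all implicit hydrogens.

C9H11NO

Walk through each heavy atom and fill implicit hydrogens from standard valence (C 4, N 3, O 2, S 2, halogen 1); for lowercase aromatic atoms, an aromatic c carries 1 H when it has two neighbours and 0 H with three, and aromatic n carries 0 H:
  atom 1: C, bond orders sum to 1 (valence 4) → 3 H
  atom 2: C, bond orders sum to 2 (valence 4) → 2 H
  atom 3: aromatic c, 3 neighbours → 0 H
  atom 4: aromatic c, 2 neighbours → 1 H
  atom 5: aromatic c, 2 neighbours → 1 H
  atom 6: aromatic c, 3 neighbours → 0 H
  atom 7: aromatic c, 2 neighbours → 1 H
  atom 8: aromatic c, 2 neighbours → 1 H
  atom 9: C, bond orders sum to 4 (valence 4) → 0 H
  atom 10: O, bond orders sum to 2 (valence 2) → 0 H
  atom 11: N, bond orders sum to 1 (valence 3) → 2 H
Totals → C:9, H:11, N:1, O:1.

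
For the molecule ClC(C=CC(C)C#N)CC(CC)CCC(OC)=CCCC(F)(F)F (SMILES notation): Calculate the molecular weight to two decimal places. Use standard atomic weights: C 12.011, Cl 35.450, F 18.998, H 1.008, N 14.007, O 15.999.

365.86 g/mol

First, the molecular formula is C18H27ClF3NO (counting implicit H from valence).
  C: 18 × 12.011 = 216.198
  Cl: 1 × 35.450 = 35.450
  F: 3 × 18.998 = 56.994
  H: 27 × 1.008 = 27.216
  N: 1 × 14.007 = 14.007
  O: 1 × 15.999 = 15.999
Sum: 18×12.011 + 1×35.450 + 3×18.998 + 27×1.008 + 1×14.007 + 1×15.999 = 365.864 → 365.86 g/mol.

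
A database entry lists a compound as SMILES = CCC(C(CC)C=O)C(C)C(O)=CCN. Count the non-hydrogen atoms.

Every atom symbol written in the SMILES (organic subset) is one heavy atom; implicit H are not written.
Heavy atoms by element → C:12, N:1, O:2.
Total: 15.

15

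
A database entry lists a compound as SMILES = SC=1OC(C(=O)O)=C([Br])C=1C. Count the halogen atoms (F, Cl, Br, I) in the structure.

1

Halogen atoms appear at heavy-atom position 9 (1×Br).
Other groups present: 1 carboxylic acid, 1 thiol.
Halogen count: 1.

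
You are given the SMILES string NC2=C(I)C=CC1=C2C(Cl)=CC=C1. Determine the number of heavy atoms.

13

Every atom symbol written in the SMILES (organic subset) is one heavy atom; implicit H are not written.
Heavy atoms by element → C:10, Cl:1, I:1, N:1.
Total: 13.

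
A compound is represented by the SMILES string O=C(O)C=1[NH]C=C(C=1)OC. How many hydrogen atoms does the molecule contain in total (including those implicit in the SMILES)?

Walk through each heavy atom and fill implicit hydrogens from standard valence (C 4, N 3, O 2, S 2, halogen 1):
  atom 1: O, bond orders sum to 2 (valence 2) → 0 H
  atom 2: C, bond orders sum to 4 (valence 4) → 0 H
  atom 3: O, bond orders sum to 1 (valence 2) → 1 H
  atom 4: C, bond orders sum to 4 (valence 4) → 0 H
  atom 5: N with explicit H count 1
  atom 6: C, bond orders sum to 3 (valence 4) → 1 H
  atom 7: C, bond orders sum to 4 (valence 4) → 0 H
  atom 8: C, bond orders sum to 3 (valence 4) → 1 H
  atom 9: O, bond orders sum to 2 (valence 2) → 0 H
  atom 10: C, bond orders sum to 1 (valence 4) → 3 H
Total hydrogens: 7.

7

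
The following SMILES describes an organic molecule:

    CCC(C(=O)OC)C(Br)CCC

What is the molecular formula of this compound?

C9H17BrO2

Walk through each heavy atom and fill implicit hydrogens from standard valence (C 4, N 3, O 2, S 2, halogen 1):
  atom 1: C, bond orders sum to 1 (valence 4) → 3 H
  atom 2: C, bond orders sum to 2 (valence 4) → 2 H
  atom 3: C, bond orders sum to 3 (valence 4) → 1 H
  atom 4: C, bond orders sum to 4 (valence 4) → 0 H
  atom 5: O, bond orders sum to 2 (valence 2) → 0 H
  atom 6: O, bond orders sum to 2 (valence 2) → 0 H
  atom 7: C, bond orders sum to 1 (valence 4) → 3 H
  atom 8: C, bond orders sum to 3 (valence 4) → 1 H
  atom 9: Br (halogen, monovalent) → 0 H
  atom 10: C, bond orders sum to 2 (valence 4) → 2 H
  atom 11: C, bond orders sum to 2 (valence 4) → 2 H
  atom 12: C, bond orders sum to 1 (valence 4) → 3 H
Totals → C:9, H:17, Br:1, O:2.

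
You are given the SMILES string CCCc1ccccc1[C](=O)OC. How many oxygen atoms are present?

Scan the SMILES for O atoms (remember two-letter symbols like Cl and Br are single atoms).
Oxygen count: 2.

2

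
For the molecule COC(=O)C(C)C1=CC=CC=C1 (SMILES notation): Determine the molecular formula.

Walk through each heavy atom and fill implicit hydrogens from standard valence (C 4, N 3, O 2, S 2, halogen 1):
  atom 1: C, bond orders sum to 1 (valence 4) → 3 H
  atom 2: O, bond orders sum to 2 (valence 2) → 0 H
  atom 3: C, bond orders sum to 4 (valence 4) → 0 H
  atom 4: O, bond orders sum to 2 (valence 2) → 0 H
  atom 5: C, bond orders sum to 3 (valence 4) → 1 H
  atom 6: C, bond orders sum to 1 (valence 4) → 3 H
  atom 7: C, bond orders sum to 4 (valence 4) → 0 H
  atom 8: C, bond orders sum to 3 (valence 4) → 1 H
  atom 9: C, bond orders sum to 3 (valence 4) → 1 H
  atom 10: C, bond orders sum to 3 (valence 4) → 1 H
  atom 11: C, bond orders sum to 3 (valence 4) → 1 H
  atom 12: C, bond orders sum to 3 (valence 4) → 1 H
Totals → C:10, H:12, O:2.

C10H12O2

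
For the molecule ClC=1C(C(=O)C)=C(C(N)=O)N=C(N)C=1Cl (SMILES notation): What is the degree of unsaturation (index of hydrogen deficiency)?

6

Degree of unsaturation = (number of rings) + (number of π bonds).
Ring closures in the SMILES: 1.
π bonds: 5 double bonds (each 1 DoU) → 5 DoU from unsaturation.
Total DoU = 1 + 5 = 6.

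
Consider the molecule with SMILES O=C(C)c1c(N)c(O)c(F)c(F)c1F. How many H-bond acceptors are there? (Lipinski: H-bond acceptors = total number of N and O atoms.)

N atoms: 1; O atoms: 2.
Lipinski HBA = 1 + 2 = 3.

3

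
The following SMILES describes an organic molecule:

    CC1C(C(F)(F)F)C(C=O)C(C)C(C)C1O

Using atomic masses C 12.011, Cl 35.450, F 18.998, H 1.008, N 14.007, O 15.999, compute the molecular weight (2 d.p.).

238.25 g/mol

First, the molecular formula is C11H17F3O2 (counting implicit H from valence).
  C: 11 × 12.011 = 132.121
  F: 3 × 18.998 = 56.994
  H: 17 × 1.008 = 17.136
  O: 2 × 15.999 = 31.998
Sum: 11×12.011 + 3×18.998 + 17×1.008 + 2×15.999 = 238.249 → 238.25 g/mol.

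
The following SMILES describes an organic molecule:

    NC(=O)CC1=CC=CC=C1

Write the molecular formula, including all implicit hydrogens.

Walk through each heavy atom and fill implicit hydrogens from standard valence (C 4, N 3, O 2, S 2, halogen 1):
  atom 1: N, bond orders sum to 1 (valence 3) → 2 H
  atom 2: C, bond orders sum to 4 (valence 4) → 0 H
  atom 3: O, bond orders sum to 2 (valence 2) → 0 H
  atom 4: C, bond orders sum to 2 (valence 4) → 2 H
  atom 5: C, bond orders sum to 4 (valence 4) → 0 H
  atom 6: C, bond orders sum to 3 (valence 4) → 1 H
  atom 7: C, bond orders sum to 3 (valence 4) → 1 H
  atom 8: C, bond orders sum to 3 (valence 4) → 1 H
  atom 9: C, bond orders sum to 3 (valence 4) → 1 H
  atom 10: C, bond orders sum to 3 (valence 4) → 1 H
Totals → C:8, H:9, N:1, O:1.
In Hill order: C8H9NO.

C8H9NO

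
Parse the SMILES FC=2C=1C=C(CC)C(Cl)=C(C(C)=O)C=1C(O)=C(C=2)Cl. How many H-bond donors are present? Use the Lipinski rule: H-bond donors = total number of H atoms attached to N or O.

1

Donors: find every N or O and count the H atoms it carries.
  atom 13 (O): bond orders sum to 2 → 0 H
  atom 16 (O): bond orders sum to 1 → 1 H
Lipinski HBD = 1.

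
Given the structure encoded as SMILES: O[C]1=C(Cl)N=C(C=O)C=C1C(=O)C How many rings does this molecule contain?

1

In SMILES, each pair of matching ring-closure digits denotes one ring-closing bond; the number of such bonds equals the number of independent rings.
Ring-closure bonds here: 1.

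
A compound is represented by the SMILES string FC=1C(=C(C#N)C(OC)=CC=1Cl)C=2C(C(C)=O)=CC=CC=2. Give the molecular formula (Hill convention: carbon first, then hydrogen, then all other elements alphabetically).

C16H11ClFNO2

Walk through each heavy atom and fill implicit hydrogens from standard valence (C 4, N 3, O 2, S 2, halogen 1):
  atom 1: F (halogen, monovalent) → 0 H
  atom 2: C, bond orders sum to 4 (valence 4) → 0 H
  atom 3: C, bond orders sum to 4 (valence 4) → 0 H
  atom 4: C, bond orders sum to 4 (valence 4) → 0 H
  atom 5: C, bond orders sum to 4 (valence 4) → 0 H
  atom 6: N, bond orders sum to 3 (valence 3) → 0 H
  atom 7: C, bond orders sum to 4 (valence 4) → 0 H
  atom 8: O, bond orders sum to 2 (valence 2) → 0 H
  atom 9: C, bond orders sum to 1 (valence 4) → 3 H
  atom 10: C, bond orders sum to 3 (valence 4) → 1 H
  atom 11: C, bond orders sum to 4 (valence 4) → 0 H
  atom 12: Cl (halogen, monovalent) → 0 H
  atom 13: C, bond orders sum to 4 (valence 4) → 0 H
  atom 14: C, bond orders sum to 4 (valence 4) → 0 H
  atom 15: C, bond orders sum to 4 (valence 4) → 0 H
  atom 16: C, bond orders sum to 1 (valence 4) → 3 H
  atom 17: O, bond orders sum to 2 (valence 2) → 0 H
  atom 18: C, bond orders sum to 3 (valence 4) → 1 H
  atom 19: C, bond orders sum to 3 (valence 4) → 1 H
  atom 20: C, bond orders sum to 3 (valence 4) → 1 H
  atom 21: C, bond orders sum to 3 (valence 4) → 1 H
Totals → C:16, H:11, Cl:1, F:1, N:1, O:2.
In Hill order: C16H11ClFNO2.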